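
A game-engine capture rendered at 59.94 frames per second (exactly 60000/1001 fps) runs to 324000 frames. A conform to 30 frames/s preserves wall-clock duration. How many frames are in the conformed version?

162162 frames

Target frames = source frames × (target rate / source rate) = 324000 × (30)/(60000/1001) = 324000 × 1001/2000 = 162162.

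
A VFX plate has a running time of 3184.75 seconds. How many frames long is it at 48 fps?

152868 frames

Frames = 3184.75 × 48 = 152868.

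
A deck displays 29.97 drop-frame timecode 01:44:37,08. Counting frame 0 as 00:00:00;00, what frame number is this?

As if non-drop at 30 labels/s: (1 × 3600 + 44 × 60 + 37) × 30 + 8 = 188318.
Minute boundaries passed: 104; those not divisible by 10: 104 − 10 = 94; dropped labels = 2 × 94 = 188.
Actual frame index = 188318 − 188 = 188130.

188130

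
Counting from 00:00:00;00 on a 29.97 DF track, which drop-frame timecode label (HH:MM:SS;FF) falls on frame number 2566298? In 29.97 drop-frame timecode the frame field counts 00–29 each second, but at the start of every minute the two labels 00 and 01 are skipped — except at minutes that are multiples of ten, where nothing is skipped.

Each 10-minute DF block holds 10 × 60 × 30 − 9 × 2 = 17982 frames. 2566298 ÷ 17982 → 142 full blocks, remainder 12854.
Within the partial block the first minute is 1800 frames and each further minute 1798, so 7 further minute boundaries passed. Total skipped labels = 18 × 142 + 2 × 7 = 2570.
Non-drop label index = 2566298 + 2570 = 2568868; at 30 labels/s that is 23:47:08:28, i.e. DF 23:47:08;28.

23:47:08;28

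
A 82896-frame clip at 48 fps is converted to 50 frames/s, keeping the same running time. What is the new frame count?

Target frames = source frames × (target rate / source rate) = 82896 × (50)/(48) = 82896 × 25/24 = 86350.

86350 frames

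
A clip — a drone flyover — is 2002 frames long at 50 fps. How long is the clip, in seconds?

Running time = 2002 / (50) = 40.04 s.

40.04 seconds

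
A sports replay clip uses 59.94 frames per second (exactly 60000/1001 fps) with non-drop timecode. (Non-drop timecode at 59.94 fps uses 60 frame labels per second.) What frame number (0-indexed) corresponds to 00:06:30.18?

Total seconds to the label: (0 × 3600 + 6 × 60 + 30) = 390.
Frame index = 390 × 60 + 18 = 23418.

frame 23418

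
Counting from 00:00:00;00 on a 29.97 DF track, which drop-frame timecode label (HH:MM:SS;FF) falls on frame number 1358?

00:00:45;08

Each 10-minute DF block holds 10 × 60 × 30 − 9 × 2 = 17982 frames. 1358 ÷ 17982 → 0 full blocks, remainder 1358.
Within the partial block the first minute is 1800 frames and each further minute 1798, so 0 further minute boundaries passed. Total skipped labels = 18 × 0 + 2 × 0 = 0.
Non-drop label index = 1358 + 0 = 1358; at 30 labels/s that is 00:00:45:08, i.e. DF 00:00:45;08.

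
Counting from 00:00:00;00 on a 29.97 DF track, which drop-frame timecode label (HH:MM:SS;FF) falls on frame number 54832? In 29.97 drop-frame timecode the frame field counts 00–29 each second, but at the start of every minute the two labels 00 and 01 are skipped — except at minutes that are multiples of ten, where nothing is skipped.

00:30:29;16

Each 10-minute DF block holds 10 × 60 × 30 − 9 × 2 = 17982 frames. 54832 ÷ 17982 → 3 full blocks, remainder 886.
Within the partial block the first minute is 1800 frames and each further minute 1798, so 0 further minute boundaries passed. Total skipped labels = 18 × 3 + 2 × 0 = 54.
Non-drop label index = 54832 + 54 = 54886; at 30 labels/s that is 00:30:29:16, i.e. DF 00:30:29;16.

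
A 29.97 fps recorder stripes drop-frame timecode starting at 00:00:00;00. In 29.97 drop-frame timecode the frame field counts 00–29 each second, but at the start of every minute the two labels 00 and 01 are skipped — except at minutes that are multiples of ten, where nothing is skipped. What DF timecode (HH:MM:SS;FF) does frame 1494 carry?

Ten DF minutes hold 17982 frames, so frame 1494 lies in block 0 (frames 0–17981) with 1494 frames into that block.
The block's first minute is 1800 frames and the rest 1798 each; 1494 frames reaches minute 0, so 0 × 18 + 0 × 2 = 0 labels have been skipped so far.
Adding those back, label number 1494 + 0 = 1494 at 30 labels/s is 49 s + 24 f = 0 h 0 min 49 s frame 24, i.e. 00:00:49;24.

00:00:49;24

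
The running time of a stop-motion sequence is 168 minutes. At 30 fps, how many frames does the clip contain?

302400 frames

168 min = 10080 s.
Frames = 10080 × 30 = 302400.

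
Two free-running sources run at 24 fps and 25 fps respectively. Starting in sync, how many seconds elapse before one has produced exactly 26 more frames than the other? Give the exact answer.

The gap grows by |25 − 24| = 1 frame per second.
Time for a 26-frame gap: 26 ÷ (1) = 26 s.

26 seconds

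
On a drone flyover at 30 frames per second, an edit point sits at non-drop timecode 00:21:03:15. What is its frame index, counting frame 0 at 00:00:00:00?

37905

Total seconds to the label: (0 × 3600 + 21 × 60 + 3) = 1263.
Frame index = 1263 × 30 + 15 = 37905.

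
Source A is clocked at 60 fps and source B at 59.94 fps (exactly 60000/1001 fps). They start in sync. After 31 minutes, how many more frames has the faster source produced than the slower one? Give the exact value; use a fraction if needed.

31 min = 1860 s.
A emits 60 × 1860 = 111600 frames; B emits 60000/1001 × 1860 = 111600000/1001.
Difference = 111600/1001 frames (≈ 111.4885); B is behind A.

111600/1001 frames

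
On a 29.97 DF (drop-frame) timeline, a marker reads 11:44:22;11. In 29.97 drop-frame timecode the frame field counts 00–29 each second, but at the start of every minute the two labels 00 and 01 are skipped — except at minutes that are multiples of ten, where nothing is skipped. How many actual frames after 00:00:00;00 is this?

As if non-drop at 30 labels/s: (11 × 3600 + 44 × 60 + 22) × 30 + 11 = 1267871.
Minute boundaries passed: 704; those not divisible by 10: 704 − 70 = 634; dropped labels = 2 × 634 = 1268.
Actual frame index = 1267871 − 1268 = 1266603.

1266603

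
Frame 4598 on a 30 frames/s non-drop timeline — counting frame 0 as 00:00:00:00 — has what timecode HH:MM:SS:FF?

4598 ÷ 30 = 153 full seconds, remainder 8 frames.
153 s = 0 h 2 min 33 s.
Timecode: 00:02:33:08.

00:02:33:08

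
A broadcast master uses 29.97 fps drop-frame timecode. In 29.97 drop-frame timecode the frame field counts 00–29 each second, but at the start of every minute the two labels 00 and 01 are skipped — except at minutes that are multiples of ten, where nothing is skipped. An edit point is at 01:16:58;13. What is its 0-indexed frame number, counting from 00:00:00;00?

As if non-drop at 30 labels/s: (1 × 3600 + 16 × 60 + 58) × 30 + 13 = 138553.
Minute boundaries passed: 76; those not divisible by 10: 76 − 7 = 69; dropped labels = 2 × 69 = 138.
Actual frame index = 138553 − 138 = 138415.

138415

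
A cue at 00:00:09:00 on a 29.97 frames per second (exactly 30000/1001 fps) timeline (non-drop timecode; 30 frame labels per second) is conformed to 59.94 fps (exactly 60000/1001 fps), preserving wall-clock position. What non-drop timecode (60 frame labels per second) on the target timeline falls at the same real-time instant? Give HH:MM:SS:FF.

00:00:09:00

Source frame index: (0×3600 + 0×60 + 9) × 30 + 0 = 270.
Real time: 270 / (30000/1001) = 9009/1000 s.
Target frame: (9009/1000) × (60000/1001) = 540.
At 60 labels/s: frame 540 → 00:00:09:00.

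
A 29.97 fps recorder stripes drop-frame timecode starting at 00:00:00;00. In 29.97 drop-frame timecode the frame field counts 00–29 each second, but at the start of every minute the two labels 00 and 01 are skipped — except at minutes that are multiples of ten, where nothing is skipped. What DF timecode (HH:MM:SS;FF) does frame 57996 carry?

00:32:15;04

Each 10-minute DF block holds 10 × 60 × 30 − 9 × 2 = 17982 frames. 57996 ÷ 17982 → 3 full blocks, remainder 4050.
Within the partial block the first minute is 1800 frames and each further minute 1798, so 2 further minute boundaries passed. Total skipped labels = 18 × 3 + 2 × 2 = 58.
Non-drop label index = 57996 + 58 = 58054; at 30 labels/s that is 00:32:15:04, i.e. DF 00:32:15;04.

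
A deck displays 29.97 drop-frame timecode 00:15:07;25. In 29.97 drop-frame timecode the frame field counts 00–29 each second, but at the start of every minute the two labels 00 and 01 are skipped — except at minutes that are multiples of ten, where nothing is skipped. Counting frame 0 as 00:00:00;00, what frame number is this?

Complete 10-minute blocks: 1, each 17982 frames → 17982.
Remaining 5 whole minutes in the current block: 1800 + 4 × 1798 = 8992 frames.
Within the current minute: 7 × 30 + 25 − 2 = 233 (labels ;00/;01 skipped at this minute). Total = 17982 + 8992 + 233 = 27207.

27207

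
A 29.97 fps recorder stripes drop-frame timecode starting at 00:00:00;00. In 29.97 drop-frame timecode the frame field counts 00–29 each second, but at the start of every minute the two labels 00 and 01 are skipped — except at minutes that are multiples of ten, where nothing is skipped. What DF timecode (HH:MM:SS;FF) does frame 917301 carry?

08:30:07;09

Ten DF minutes hold 17982 frames, so frame 917301 lies in block 51 (frames 917082–935063) with 219 frames into that block.
The block's first minute is 1800 frames and the rest 1798 each; 219 frames reaches minute 0, so 51 × 18 + 0 × 2 = 918 labels have been skipped so far.
Adding those back, label number 917301 + 918 = 918219 at 30 labels/s is 30607 s + 9 f = 8 h 30 min 7 s frame 9, i.e. 08:30:07;09.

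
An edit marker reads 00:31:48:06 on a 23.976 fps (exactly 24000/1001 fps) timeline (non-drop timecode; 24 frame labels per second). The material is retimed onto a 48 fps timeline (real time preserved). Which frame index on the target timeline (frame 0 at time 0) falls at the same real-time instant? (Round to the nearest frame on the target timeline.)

Source frame index: (0×3600 + 31×60 + 48) × 24 + 6 = 45798.
Real time: 45798 / (24000/1001) = 7640633/4000 s.
Target frame: (7640633/4000) × (48) = 22921899/250 ≈ 91687.596 → 91688.

frame 91688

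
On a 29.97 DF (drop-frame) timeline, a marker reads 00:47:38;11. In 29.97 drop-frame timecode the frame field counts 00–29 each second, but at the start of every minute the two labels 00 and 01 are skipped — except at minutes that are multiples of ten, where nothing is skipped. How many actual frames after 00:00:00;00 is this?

As if non-drop at 30 labels/s: (0 × 3600 + 47 × 60 + 38) × 30 + 11 = 85751.
Minute boundaries passed: 47; those not divisible by 10: 47 − 4 = 43; dropped labels = 2 × 43 = 86.
Actual frame index = 85751 − 86 = 85665.

85665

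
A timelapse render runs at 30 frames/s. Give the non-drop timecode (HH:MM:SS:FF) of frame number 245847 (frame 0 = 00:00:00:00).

245847 ÷ 30 = 8194 full seconds, remainder 27 frames.
8194 s = 2 h 16 min 34 s.
Timecode: 02:16:34:27.

02:16:34:27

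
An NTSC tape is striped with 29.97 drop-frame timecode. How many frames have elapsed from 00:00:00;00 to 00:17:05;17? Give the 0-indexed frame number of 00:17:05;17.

Complete 10-minute blocks: 1, each 17982 frames → 17982.
Remaining 7 whole minutes in the current block: 1800 + 6 × 1798 = 12588 frames.
Within the current minute: 5 × 30 + 17 − 2 = 165 (labels ;00/;01 skipped at this minute). Total = 17982 + 12588 + 165 = 30735.

30735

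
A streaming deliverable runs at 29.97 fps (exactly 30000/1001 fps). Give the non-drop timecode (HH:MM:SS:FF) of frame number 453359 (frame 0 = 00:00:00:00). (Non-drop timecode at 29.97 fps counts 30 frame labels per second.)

453359 ÷ 30 = 15111 full seconds, remainder 29 frames.
15111 s = 4 h 11 min 51 s.
Timecode: 04:11:51:29.

04:11:51:29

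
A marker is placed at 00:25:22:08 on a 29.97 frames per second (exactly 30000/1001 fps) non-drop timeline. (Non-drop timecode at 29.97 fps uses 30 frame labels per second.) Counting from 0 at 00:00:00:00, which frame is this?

45668

Total seconds to the label: (0 × 3600 + 25 × 60 + 22) = 1522.
Frame index = 1522 × 30 + 8 = 45668.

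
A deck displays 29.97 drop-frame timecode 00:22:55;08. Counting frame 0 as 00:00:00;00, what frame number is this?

41218

Complete 10-minute blocks: 2, each 17982 frames → 35964.
Remaining 2 whole minutes in the current block: 1800 + 1 × 1798 = 3598 frames.
Within the current minute: 55 × 30 + 8 − 2 = 1656 (labels ;00/;01 skipped at this minute). Total = 35964 + 3598 + 1656 = 41218.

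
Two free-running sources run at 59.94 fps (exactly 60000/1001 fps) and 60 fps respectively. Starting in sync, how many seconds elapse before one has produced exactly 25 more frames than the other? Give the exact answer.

The gap grows by |60 − 60000/1001| = 60/1001 frames per second.
Time for a 25-frame gap: 25 ÷ (60/1001) = 5005/12 s.

5005/12 seconds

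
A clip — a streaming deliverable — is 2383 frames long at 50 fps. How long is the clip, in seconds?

47.66 seconds

Running time = 2383 / (50) = 47.66 s.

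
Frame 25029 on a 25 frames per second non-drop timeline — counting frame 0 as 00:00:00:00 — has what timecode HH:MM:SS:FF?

25029 ÷ 25 = 1001 full seconds, remainder 4 frames.
1001 s = 0 h 16 min 41 s.
Timecode: 00:16:41:04.

00:16:41:04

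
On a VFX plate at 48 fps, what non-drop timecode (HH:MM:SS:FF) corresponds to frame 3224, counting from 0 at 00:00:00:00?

00:01:07:08

3224 ÷ 48 = 67 full seconds, remainder 8 frames.
67 s = 0 h 1 min 7 s.
Timecode: 00:01:07:08.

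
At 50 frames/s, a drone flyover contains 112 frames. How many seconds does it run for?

2.24 seconds

Running time = 112 / (50) = 2.24 s.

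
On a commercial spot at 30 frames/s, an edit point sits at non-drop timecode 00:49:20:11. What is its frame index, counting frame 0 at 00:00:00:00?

Total seconds to the label: (0 × 3600 + 49 × 60 + 20) = 2960.
Frame index = 2960 × 30 + 11 = 88811.

frame 88811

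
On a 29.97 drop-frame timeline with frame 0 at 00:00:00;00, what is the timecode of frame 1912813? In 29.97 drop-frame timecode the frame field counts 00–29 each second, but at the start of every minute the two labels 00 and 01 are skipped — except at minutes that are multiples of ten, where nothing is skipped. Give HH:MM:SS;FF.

Each 10-minute DF block holds 10 × 60 × 30 − 9 × 2 = 17982 frames. 1912813 ÷ 17982 → 106 full blocks, remainder 6721.
Within the partial block the first minute is 1800 frames and each further minute 1798, so 3 further minute boundaries passed. Total skipped labels = 18 × 106 + 2 × 3 = 1914.
Non-drop label index = 1912813 + 1914 = 1914727; at 30 labels/s that is 17:43:44:07, i.e. DF 17:43:44;07.

17:43:44;07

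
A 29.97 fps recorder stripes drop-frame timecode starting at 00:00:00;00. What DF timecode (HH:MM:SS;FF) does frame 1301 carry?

00:00:43;11

Ten DF minutes hold 17982 frames, so frame 1301 lies in block 0 (frames 0–17981) with 1301 frames into that block.
The block's first minute is 1800 frames and the rest 1798 each; 1301 frames reaches minute 0, so 0 × 18 + 0 × 2 = 0 labels have been skipped so far.
Adding those back, label number 1301 + 0 = 1301 at 30 labels/s is 43 s + 11 f = 0 h 0 min 43 s frame 11, i.e. 00:00:43;11.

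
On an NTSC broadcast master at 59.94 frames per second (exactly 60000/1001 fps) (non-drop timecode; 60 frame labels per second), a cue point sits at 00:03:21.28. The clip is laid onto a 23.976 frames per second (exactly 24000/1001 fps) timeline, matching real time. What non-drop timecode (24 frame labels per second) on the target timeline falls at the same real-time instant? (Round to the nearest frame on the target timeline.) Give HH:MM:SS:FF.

Source frame index: (0×3600 + 3×60 + 21) × 60 + 28 = 12088.
Real time: 12088 / (60000/1001) = 1512511/7500 s.
Target frame: (1512511/7500) × (24000/1001) = 24176/5 ≈ 4835.200 → 4835.
At 24 labels/s: frame 4835 → 00:03:21:11.

00:03:21:11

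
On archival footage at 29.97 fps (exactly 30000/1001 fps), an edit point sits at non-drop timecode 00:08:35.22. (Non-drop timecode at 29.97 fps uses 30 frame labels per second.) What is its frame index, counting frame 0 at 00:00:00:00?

15472

Total seconds to the label: (0 × 3600 + 8 × 60 + 35) = 515.
Frame index = 515 × 30 + 22 = 15472.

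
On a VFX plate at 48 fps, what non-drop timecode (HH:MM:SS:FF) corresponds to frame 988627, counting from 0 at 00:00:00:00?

05:43:16:19

988627 ÷ 48 = 20596 full seconds, remainder 19 frames.
20596 s = 5 h 43 min 16 s.
Timecode: 05:43:16:19.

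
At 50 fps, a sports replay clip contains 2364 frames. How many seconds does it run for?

47.28 seconds

Running time = 2364 / (50) = 47.28 s.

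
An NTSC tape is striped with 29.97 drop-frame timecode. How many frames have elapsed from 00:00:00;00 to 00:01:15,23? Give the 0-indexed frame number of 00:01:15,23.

2271

Complete 10-minute blocks: 0, each 17982 frames → 0.
Remaining 1 whole minute in the current block: 1800 + 0 × 1798 = 1800 frames.
Within the current minute: 15 × 30 + 23 − 2 = 471 (labels ;00/;01 skipped at this minute). Total = 0 + 1800 + 471 = 2271.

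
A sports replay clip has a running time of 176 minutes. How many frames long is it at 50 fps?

528000 frames

176 min = 10560 s.
Frames = 10560 × 50 = 528000.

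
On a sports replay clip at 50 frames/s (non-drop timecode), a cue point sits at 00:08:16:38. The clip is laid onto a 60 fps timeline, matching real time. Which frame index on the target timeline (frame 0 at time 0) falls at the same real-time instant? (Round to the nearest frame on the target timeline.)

Source frame index: (0×3600 + 8×60 + 16) × 50 + 38 = 24838.
Real time: 24838 / (50) = 12419/25 s.
Target frame: (12419/25) × (60) = 149028/5 ≈ 29805.600 → 29806.

frame 29806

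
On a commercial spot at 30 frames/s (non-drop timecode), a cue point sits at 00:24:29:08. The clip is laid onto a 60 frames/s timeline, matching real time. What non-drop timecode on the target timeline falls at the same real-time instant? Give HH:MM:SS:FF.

Source frame index: (0×3600 + 24×60 + 29) × 30 + 8 = 44078.
Real time: 44078 / (30) = 22039/15 s.
Target frame: (22039/15) × (60) = 88156.
At 60 labels/s: frame 88156 → 00:24:29:16.

00:24:29:16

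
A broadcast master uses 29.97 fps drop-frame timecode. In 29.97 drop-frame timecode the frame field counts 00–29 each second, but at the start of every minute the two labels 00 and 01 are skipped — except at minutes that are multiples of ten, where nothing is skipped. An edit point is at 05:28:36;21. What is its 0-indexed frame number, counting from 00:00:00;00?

As if non-drop at 30 labels/s: (5 × 3600 + 28 × 60 + 36) × 30 + 21 = 591501.
Minute boundaries passed: 328; those not divisible by 10: 328 − 32 = 296; dropped labels = 2 × 296 = 592.
Actual frame index = 591501 − 592 = 590909.

590909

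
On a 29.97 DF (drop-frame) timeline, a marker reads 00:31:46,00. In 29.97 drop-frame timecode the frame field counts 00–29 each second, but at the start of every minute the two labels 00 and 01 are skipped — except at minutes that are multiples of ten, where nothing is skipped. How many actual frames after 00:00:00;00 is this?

57124

As if non-drop at 30 labels/s: (0 × 3600 + 31 × 60 + 46) × 30 + 0 = 57180.
Minute boundaries passed: 31; those not divisible by 10: 31 − 3 = 28; dropped labels = 2 × 28 = 56.
Actual frame index = 57180 − 56 = 57124.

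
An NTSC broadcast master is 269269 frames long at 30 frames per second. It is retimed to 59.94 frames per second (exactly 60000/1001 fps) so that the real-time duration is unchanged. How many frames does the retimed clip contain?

Target frames = source frames × (target rate / source rate) = 269269 × (60000/1001)/(30) = 269269 × 2000/1001 = 538000.

538000 frames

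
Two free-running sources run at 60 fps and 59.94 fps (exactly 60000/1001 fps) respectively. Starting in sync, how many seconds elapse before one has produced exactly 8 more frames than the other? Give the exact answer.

2002/15 seconds

The gap grows by |60000/1001 − 60| = 60/1001 frames per second.
Time for a 8-frame gap: 8 ÷ (60/1001) = 2002/15 s.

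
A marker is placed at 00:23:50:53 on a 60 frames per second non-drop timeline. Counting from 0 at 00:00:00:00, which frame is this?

85853

Total seconds to the label: (0 × 3600 + 23 × 60 + 50) = 1430.
Frame index = 1430 × 60 + 53 = 85853.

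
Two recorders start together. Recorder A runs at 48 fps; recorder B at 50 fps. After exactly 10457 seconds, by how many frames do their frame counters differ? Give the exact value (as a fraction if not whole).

A emits 48 × 10457 = 501936 frames; B emits 50 × 10457 = 522850.
Difference = 20914 frames; B is ahead of A.

20914 frames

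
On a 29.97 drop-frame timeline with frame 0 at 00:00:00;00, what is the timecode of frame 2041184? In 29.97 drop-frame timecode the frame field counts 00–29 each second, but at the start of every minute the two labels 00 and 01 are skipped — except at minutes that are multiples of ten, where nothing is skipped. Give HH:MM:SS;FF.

18:55:07;18

Each 10-minute DF block holds 10 × 60 × 30 − 9 × 2 = 17982 frames. 2041184 ÷ 17982 → 113 full blocks, remainder 9218.
Within the partial block the first minute is 1800 frames and each further minute 1798, so 5 further minute boundaries passed. Total skipped labels = 18 × 113 + 2 × 5 = 2044.
Non-drop label index = 2041184 + 2044 = 2043228; at 30 labels/s that is 18:55:07:18, i.e. DF 18:55:07;18.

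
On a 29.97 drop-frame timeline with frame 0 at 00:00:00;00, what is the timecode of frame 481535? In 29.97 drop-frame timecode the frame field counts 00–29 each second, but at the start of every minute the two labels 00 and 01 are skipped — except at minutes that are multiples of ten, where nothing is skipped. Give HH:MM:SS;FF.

Ten DF minutes hold 17982 frames, so frame 481535 lies in block 26 (frames 467532–485513) with 14003 frames into that block.
The block's first minute is 1800 frames and the rest 1798 each; 14003 frames reaches minute 7, so 26 × 18 + 7 × 2 = 482 labels have been skipped so far.
Adding those back, label number 481535 + 482 = 482017 at 30 labels/s is 16067 s + 7 f = 4 h 27 min 47 s frame 7, i.e. 04:27:47;07.

04:27:47;07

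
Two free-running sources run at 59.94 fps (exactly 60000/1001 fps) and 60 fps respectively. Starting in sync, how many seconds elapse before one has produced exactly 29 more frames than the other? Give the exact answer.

29029/60 seconds

The gap grows by |60 − 60000/1001| = 60/1001 frames per second.
Time for a 29-frame gap: 29 ÷ (60/1001) = 29029/60 s.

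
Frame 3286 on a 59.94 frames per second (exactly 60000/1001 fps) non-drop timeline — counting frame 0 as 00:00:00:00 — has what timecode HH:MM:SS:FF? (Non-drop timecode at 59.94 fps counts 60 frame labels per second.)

3286 ÷ 60 = 54 full seconds, remainder 46 frames.
54 s = 0 h 0 min 54 s.
Timecode: 00:00:54:46.

00:00:54:46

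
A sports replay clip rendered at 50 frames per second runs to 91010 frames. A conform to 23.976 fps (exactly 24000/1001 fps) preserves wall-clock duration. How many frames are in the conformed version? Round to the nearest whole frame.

43641 frames

Frames at target rate = 91010 × (24000/1001) / (50) = 43684800/1001 ≈ 43641.159.
Nearest whole frame: 43641.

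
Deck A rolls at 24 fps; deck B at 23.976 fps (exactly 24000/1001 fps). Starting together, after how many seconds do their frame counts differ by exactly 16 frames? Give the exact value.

2002/3 seconds

The gap grows by |24000/1001 − 24| = 24/1001 frames per second.
Time for a 16-frame gap: 16 ÷ (24/1001) = 2002/3 s.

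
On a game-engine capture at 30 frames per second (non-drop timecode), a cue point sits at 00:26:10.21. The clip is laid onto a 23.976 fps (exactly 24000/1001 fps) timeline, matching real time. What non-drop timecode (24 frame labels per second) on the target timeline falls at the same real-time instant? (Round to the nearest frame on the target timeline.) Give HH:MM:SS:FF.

00:26:09:03

Source frame index: (0×3600 + 26×60 + 10) × 30 + 21 = 47121.
Real time: 47121 / (30) = 15707/10 s.
Target frame: (15707/10) × (24000/1001) = 37696800/1001 ≈ 37659.141 → 37659.
At 24 labels/s: frame 37659 → 00:26:09:03.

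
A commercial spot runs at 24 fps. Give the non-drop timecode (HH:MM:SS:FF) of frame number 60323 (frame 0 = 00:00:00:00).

60323 ÷ 24 = 2513 full seconds, remainder 11 frames.
2513 s = 0 h 41 min 53 s.
Timecode: 00:41:53:11.

00:41:53:11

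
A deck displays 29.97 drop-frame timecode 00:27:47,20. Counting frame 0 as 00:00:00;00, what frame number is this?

49980

As if non-drop at 30 labels/s: (0 × 3600 + 27 × 60 + 47) × 30 + 20 = 50030.
Minute boundaries passed: 27; those not divisible by 10: 27 − 2 = 25; dropped labels = 2 × 25 = 50.
Actual frame index = 50030 − 50 = 49980.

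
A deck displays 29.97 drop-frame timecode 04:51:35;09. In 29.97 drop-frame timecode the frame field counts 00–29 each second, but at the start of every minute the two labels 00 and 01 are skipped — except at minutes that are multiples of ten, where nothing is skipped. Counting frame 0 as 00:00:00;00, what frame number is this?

As if non-drop at 30 labels/s: (4 × 3600 + 51 × 60 + 35) × 30 + 9 = 524859.
Minute boundaries passed: 291; those not divisible by 10: 291 − 29 = 262; dropped labels = 2 × 262 = 524.
Actual frame index = 524859 − 524 = 524335.

524335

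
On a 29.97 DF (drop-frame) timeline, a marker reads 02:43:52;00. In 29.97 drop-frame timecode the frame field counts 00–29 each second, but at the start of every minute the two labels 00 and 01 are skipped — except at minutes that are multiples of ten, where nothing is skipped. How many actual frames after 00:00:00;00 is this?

As if non-drop at 30 labels/s: (2 × 3600 + 43 × 60 + 52) × 30 + 0 = 294960.
Minute boundaries passed: 163; those not divisible by 10: 163 − 16 = 147; dropped labels = 2 × 147 = 294.
Actual frame index = 294960 − 294 = 294666.

294666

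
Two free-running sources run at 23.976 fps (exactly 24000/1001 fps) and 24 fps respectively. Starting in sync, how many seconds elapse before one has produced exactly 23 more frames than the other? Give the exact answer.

23023/24 seconds

The gap grows by |24 − 24000/1001| = 24/1001 frames per second.
Time for a 23-frame gap: 23 ÷ (24/1001) = 23023/24 s.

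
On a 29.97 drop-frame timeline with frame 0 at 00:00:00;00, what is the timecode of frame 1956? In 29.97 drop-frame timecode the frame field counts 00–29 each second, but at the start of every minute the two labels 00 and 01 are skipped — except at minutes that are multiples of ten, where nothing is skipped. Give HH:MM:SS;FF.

Ten DF minutes hold 17982 frames, so frame 1956 lies in block 0 (frames 0–17981) with 1956 frames into that block.
The block's first minute is 1800 frames and the rest 1798 each; 1956 frames reaches minute 1, so 0 × 18 + 1 × 2 = 2 labels have been skipped so far.
Adding those back, label number 1956 + 2 = 1958 at 30 labels/s is 65 s + 8 f = 0 h 1 min 5 s frame 8, i.e. 00:01:05;08.

00:01:05;08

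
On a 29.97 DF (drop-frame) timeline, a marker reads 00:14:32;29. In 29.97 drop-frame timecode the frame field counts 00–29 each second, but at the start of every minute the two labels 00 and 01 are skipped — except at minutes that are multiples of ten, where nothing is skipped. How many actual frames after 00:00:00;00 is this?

26163

Complete 10-minute blocks: 1, each 17982 frames → 17982.
Remaining 4 whole minutes in the current block: 1800 + 3 × 1798 = 7194 frames.
Within the current minute: 32 × 30 + 29 − 2 = 987 (labels ;00/;01 skipped at this minute). Total = 17982 + 7194 + 987 = 26163.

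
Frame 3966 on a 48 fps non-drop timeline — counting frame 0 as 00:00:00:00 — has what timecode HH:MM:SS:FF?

00:01:22:30

3966 ÷ 48 = 82 full seconds, remainder 30 frames.
82 s = 0 h 1 min 22 s.
Timecode: 00:01:22:30.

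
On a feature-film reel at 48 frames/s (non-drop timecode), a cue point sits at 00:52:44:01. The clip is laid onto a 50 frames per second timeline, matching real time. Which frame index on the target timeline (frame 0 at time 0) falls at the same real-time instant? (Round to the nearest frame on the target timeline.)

frame 158201

Source frame index: (0×3600 + 52×60 + 44) × 48 + 1 = 151873.
Real time: 151873 / (48) = 151873/48 s.
Target frame: (151873/48) × (50) = 3796825/24 ≈ 158201.042 → 158201.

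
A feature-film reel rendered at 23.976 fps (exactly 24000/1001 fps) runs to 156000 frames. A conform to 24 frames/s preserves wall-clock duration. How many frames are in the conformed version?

156156 frames

Target frames = source frames × (target rate / source rate) = 156000 × (24)/(24000/1001) = 156000 × 1001/1000 = 156156.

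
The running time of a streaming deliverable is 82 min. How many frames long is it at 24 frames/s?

118080 frames

82 min = 4920 s.
Frames = 4920 × 24 = 118080.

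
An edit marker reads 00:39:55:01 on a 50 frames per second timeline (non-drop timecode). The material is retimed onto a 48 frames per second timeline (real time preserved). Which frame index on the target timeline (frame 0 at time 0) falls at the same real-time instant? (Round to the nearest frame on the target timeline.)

Source frame index: (0×3600 + 39×60 + 55) × 50 + 1 = 119751.
Real time: 119751 / (50) = 119751/50 s.
Target frame: (119751/50) × (48) = 2874024/25 ≈ 114960.960 → 114961.

frame 114961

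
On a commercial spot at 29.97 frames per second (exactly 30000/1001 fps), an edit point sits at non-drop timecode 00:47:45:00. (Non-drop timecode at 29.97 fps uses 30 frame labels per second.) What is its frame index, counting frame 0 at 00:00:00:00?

Total seconds to the label: (0 × 3600 + 47 × 60 + 45) = 2865.
Frame index = 2865 × 30 + 0 = 85950.

85950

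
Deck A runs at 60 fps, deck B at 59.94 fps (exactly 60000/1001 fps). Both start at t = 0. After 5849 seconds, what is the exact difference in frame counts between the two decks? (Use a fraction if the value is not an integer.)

350940/1001 frames

A emits 60 × 5849 = 350940 frames; B emits 60000/1001 × 5849 = 350940000/1001.
Difference = 350940/1001 frames (≈ 350.5894); B is behind A.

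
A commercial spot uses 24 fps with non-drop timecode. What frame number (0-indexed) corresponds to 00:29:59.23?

43199

Total seconds to the label: (0 × 3600 + 29 × 60 + 59) = 1799.
Frame index = 1799 × 24 + 23 = 43199.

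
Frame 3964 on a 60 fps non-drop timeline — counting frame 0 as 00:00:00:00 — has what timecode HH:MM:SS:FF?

3964 ÷ 60 = 66 full seconds, remainder 4 frames.
66 s = 0 h 1 min 6 s.
Timecode: 00:01:06:04.

00:01:06:04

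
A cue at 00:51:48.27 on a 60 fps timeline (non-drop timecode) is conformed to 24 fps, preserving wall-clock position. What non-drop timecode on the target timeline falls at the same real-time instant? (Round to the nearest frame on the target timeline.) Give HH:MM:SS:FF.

00:51:48:11

Source frame index: (0×3600 + 51×60 + 48) × 60 + 27 = 186507.
Real time: 186507 / (60) = 62169/20 s.
Target frame: (62169/20) × (24) = 373014/5 ≈ 74602.800 → 74603.
At 24 labels/s: frame 74603 → 00:51:48:11.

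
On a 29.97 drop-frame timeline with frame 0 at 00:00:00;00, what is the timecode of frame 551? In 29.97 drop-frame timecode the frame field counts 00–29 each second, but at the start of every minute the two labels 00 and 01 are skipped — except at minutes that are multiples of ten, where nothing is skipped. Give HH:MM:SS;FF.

Ten DF minutes hold 17982 frames, so frame 551 lies in block 0 (frames 0–17981) with 551 frames into that block.
The block's first minute is 1800 frames and the rest 1798 each; 551 frames reaches minute 0, so 0 × 18 + 0 × 2 = 0 labels have been skipped so far.
Adding those back, label number 551 + 0 = 551 at 30 labels/s is 18 s + 11 f = 0 h 0 min 18 s frame 11, i.e. 00:00:18;11.

00:00:18;11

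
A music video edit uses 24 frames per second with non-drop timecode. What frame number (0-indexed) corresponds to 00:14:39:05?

Total seconds to the label: (0 × 3600 + 14 × 60 + 39) = 879.
Frame index = 879 × 24 + 5 = 21101.

frame 21101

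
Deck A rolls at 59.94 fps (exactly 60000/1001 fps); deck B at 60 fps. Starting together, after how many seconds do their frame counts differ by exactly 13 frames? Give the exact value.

The gap grows by |60 − 60000/1001| = 60/1001 frames per second.
Time for a 13-frame gap: 13 ÷ (60/1001) = 13013/60 s.

13013/60 seconds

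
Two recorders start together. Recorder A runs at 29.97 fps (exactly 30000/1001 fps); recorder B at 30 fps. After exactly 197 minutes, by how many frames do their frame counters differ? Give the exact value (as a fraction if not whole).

197 min = 11820 s.
A emits 30000/1001 × 11820 = 354600000/1001 frames; B emits 30 × 11820 = 354600.
Difference = 354600/1001 frames (≈ 354.2458); B is ahead of A.

354600/1001 frames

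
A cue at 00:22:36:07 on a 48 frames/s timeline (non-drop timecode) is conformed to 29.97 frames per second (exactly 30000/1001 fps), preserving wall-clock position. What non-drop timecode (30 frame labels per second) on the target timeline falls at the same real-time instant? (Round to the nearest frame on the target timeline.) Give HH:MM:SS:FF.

Source frame index: (0×3600 + 22×60 + 36) × 48 + 7 = 65095.
Real time: 65095 / (48) = 65095/48 s.
Target frame: (65095/48) × (30000/1001) = 40684375/1001 ≈ 40643.731 → 40644.
At 30 labels/s: frame 40644 → 00:22:34:24.

00:22:34:24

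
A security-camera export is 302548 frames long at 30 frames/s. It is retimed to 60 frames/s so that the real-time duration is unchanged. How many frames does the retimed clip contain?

Frames at target rate = 302548 × (60) / (30) = 605096.

605096 frames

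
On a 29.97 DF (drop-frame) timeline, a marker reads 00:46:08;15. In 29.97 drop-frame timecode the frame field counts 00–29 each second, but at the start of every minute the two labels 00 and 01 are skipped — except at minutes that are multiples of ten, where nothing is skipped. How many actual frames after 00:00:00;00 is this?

82971

As if non-drop at 30 labels/s: (0 × 3600 + 46 × 60 + 8) × 30 + 15 = 83055.
Minute boundaries passed: 46; those not divisible by 10: 46 − 4 = 42; dropped labels = 2 × 42 = 84.
Actual frame index = 83055 − 84 = 82971.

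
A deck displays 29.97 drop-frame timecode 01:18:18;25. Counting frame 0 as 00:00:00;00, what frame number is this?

As if non-drop at 30 labels/s: (1 × 3600 + 18 × 60 + 18) × 30 + 25 = 140965.
Minute boundaries passed: 78; those not divisible by 10: 78 − 7 = 71; dropped labels = 2 × 71 = 142.
Actual frame index = 140965 − 142 = 140823.

140823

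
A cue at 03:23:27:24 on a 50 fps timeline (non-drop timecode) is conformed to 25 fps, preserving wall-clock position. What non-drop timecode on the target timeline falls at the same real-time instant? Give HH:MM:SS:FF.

Source frame index: (3×3600 + 23×60 + 27) × 50 + 24 = 610374.
Real time: 610374 / (50) = 305187/25 s.
Target frame: (305187/25) × (25) = 305187.
At 25 labels/s: frame 305187 → 03:23:27:12.

03:23:27:12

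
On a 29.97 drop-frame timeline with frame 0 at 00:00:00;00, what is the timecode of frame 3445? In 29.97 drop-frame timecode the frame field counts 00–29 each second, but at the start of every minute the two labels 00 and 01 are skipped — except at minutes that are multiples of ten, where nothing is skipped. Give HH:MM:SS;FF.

00:01:54;27

Ten DF minutes hold 17982 frames, so frame 3445 lies in block 0 (frames 0–17981) with 3445 frames into that block.
The block's first minute is 1800 frames and the rest 1798 each; 3445 frames reaches minute 1, so 0 × 18 + 1 × 2 = 2 labels have been skipped so far.
Adding those back, label number 3445 + 2 = 3447 at 30 labels/s is 114 s + 27 f = 0 h 1 min 54 s frame 27, i.e. 00:01:54;27.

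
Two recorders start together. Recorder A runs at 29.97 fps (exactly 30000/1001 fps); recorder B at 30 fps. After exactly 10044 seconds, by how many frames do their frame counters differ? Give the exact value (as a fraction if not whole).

301320/1001 frames

A emits 30000/1001 × 10044 = 301320000/1001 frames; B emits 30 × 10044 = 301320.
Difference = 301320/1001 frames (≈ 301.0190); B is ahead of A.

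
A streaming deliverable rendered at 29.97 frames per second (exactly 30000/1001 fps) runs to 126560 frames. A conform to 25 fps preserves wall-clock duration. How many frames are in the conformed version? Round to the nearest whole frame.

Frames at target rate = 126560 × (25) / (30000/1001) = 1583582/15 ≈ 105572.133.
Nearest whole frame: 105572.

105572 frames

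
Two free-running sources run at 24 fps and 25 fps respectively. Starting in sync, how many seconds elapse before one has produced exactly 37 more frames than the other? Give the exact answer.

The gap grows by |25 − 24| = 1 frame per second.
Time for a 37-frame gap: 37 ÷ (1) = 37 s.

37 seconds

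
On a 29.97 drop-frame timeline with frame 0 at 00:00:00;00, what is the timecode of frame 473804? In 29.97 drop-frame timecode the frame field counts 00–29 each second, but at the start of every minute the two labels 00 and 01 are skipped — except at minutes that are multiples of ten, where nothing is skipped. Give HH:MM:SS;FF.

Each 10-minute DF block holds 10 × 60 × 30 − 9 × 2 = 17982 frames. 473804 ÷ 17982 → 26 full blocks, remainder 6272.
Within the partial block the first minute is 1800 frames and each further minute 1798, so 3 further minute boundaries passed. Total skipped labels = 18 × 26 + 2 × 3 = 474.
Non-drop label index = 473804 + 474 = 474278; at 30 labels/s that is 04:23:29:08, i.e. DF 04:23:29;08.

04:23:29;08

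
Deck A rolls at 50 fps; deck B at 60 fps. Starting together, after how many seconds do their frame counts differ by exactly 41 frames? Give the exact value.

4.1 seconds

The gap grows by |60 − 50| = 10 frames per second.
Time for a 41-frame gap: 41 ÷ (10) = 4.1 s.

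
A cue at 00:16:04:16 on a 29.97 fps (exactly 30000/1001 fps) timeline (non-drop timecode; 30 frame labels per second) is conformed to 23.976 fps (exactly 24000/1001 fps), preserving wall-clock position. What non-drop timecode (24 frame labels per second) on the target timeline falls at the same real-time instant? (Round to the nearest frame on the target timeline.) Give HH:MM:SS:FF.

Source frame index: (0×3600 + 16×60 + 4) × 30 + 16 = 28936.
Real time: 28936 / (30000/1001) = 3620617/3750 s.
Target frame: (3620617/3750) × (24000/1001) = 115744/5 ≈ 23148.800 → 23149.
At 24 labels/s: frame 23149 → 00:16:04:13.

00:16:04:13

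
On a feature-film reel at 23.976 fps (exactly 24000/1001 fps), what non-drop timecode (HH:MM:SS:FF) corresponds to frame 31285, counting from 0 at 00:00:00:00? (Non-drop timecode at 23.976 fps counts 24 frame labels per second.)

00:21:43:13

31285 ÷ 24 = 1303 full seconds, remainder 13 frames.
1303 s = 0 h 21 min 43 s.
Timecode: 00:21:43:13.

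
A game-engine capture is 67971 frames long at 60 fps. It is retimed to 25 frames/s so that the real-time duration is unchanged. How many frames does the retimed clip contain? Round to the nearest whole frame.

28321 frames

Frames at target rate = 67971 × (25) / (60) = 113285/4 ≈ 28321.250.
Nearest whole frame: 28321.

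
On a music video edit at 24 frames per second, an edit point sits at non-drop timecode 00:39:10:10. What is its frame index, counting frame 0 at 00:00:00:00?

Total seconds to the label: (0 × 3600 + 39 × 60 + 10) = 2350.
Frame index = 2350 × 24 + 10 = 56410.

frame 56410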